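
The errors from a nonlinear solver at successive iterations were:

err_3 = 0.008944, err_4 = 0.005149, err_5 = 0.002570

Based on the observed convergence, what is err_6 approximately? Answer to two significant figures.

First estimate the order: p ≈ ln(err_5/err_4) / ln(err_4/err_3) = ln(0.002570/0.005149)/ln(0.005149/0.008944) = ln(0.499126)/ln(0.575693) ≈ 1.2585.
Then err_6 ≈ err_5·(err_5/err_4)^p = 0.002570·(0.499126)^1.2585 = 0.002570·0.417059 ≈ 0.001072.

1.1e-3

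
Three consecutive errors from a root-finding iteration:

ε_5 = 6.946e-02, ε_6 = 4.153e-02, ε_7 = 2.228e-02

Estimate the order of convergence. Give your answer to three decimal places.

1.211

p ≈ ln(ε_7/ε_6) / ln(ε_6/ε_5)
  = ln(2.228e-02/4.153e-02) / ln(4.153e-02/6.946e-02)
  = ln(0.53648) / ln(0.597898)
  = -0.622726 / -0.514335 ≈ 1.210740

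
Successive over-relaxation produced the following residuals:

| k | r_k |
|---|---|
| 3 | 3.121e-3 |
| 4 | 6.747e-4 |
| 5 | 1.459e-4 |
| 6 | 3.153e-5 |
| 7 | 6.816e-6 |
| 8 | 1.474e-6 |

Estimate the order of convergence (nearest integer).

Consecutive ratios: r_8/r_7 = 1.474e-6/6.816e-6 = 0.216256, r_7/r_6 = 6.816e-6/3.153e-5 = 0.216175.
p ≈ ln(0.216256)/ln(0.216175) = -1.5313/-1.5317 ≈ 1.00.
So the convergence is linear (order 1).

1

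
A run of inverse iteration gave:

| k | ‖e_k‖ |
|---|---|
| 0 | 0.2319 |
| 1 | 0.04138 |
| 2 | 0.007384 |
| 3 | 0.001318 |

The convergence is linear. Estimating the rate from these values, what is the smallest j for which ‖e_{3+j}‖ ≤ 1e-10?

Rate ρ ≈ ‖e_3‖/‖e_2‖ = 0.001318/0.007384 = 0.1785.
After j more steps, ‖e_{3+j}‖ ≈ 0.001318·ρ^j; need ρ^j ≤ 1e-10/0.001318 = 7.58725e-08.
j ≥ ln(7.58725e-08)/ln(0.1785) = -16.3942/-1.72317 = 9.514.
So 10 more iterations are needed.

10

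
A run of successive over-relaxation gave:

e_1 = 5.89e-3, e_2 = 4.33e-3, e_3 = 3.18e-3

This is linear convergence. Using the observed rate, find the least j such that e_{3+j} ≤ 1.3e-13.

Rate ρ ≈ e_3/e_2 = 3.18e-3/4.33e-3 = 0.7344.
After j more steps, e_{3+j} ≈ 3.18e-3·ρ^j; need ρ^j ≤ 1.3e-13/3.18e-3 = 4.08805e-11.
j ≥ ln(4.08805e-11)/ln(0.7344) = -23.9204/-0.30870 = 77.488.
So 78 more iterations are needed.

78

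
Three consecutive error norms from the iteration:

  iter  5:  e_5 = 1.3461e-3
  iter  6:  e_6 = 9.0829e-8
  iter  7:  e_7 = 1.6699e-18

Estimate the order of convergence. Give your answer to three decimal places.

p ≈ ln(e_7/e_6) / ln(e_6/e_5)
  = ln(1.6699e-18/9.0829e-8) / ln(9.0829e-8/1.3461e-3)
  = ln(1.83851e-11) / ln(6.74757e-05)
  = -24.719481 / -9.603743 ≈ 2.573942

2.574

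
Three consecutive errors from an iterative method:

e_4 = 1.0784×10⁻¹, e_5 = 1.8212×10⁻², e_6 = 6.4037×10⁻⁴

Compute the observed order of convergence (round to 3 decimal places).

1.882

p ≈ ln(e_6/e_5) / ln(e_5/e_4)
  = ln(6.4037×10⁻⁴/1.8212×10⁻²) / ln(1.8212×10⁻²/1.0784×10⁻¹)
  = ln(0.035162) / ln(0.16888)
  = -3.347789 / -1.778567 ≈ 1.882296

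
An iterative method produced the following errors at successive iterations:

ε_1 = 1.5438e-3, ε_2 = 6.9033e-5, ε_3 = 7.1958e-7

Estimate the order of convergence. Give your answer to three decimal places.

p ≈ ln(ε_3/ε_2) / ln(ε_2/ε_1)
  = ln(7.1958e-7/6.9033e-5) / ln(6.9033e-5/1.5438e-3)
  = ln(0.0104237) / ln(0.0447163)
  = -4.563673 / -3.107417 ≈ 1.468639

1.469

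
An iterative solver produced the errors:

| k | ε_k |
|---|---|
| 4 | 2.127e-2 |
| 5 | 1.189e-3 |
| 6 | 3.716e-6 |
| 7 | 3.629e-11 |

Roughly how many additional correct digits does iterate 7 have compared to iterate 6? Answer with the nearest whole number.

Digits gained ≈ log₁₀(ε_6/ε_7) = log₁₀(3.716e-6/3.629e-11) = log₁₀(102397) ≈ 5.010.

5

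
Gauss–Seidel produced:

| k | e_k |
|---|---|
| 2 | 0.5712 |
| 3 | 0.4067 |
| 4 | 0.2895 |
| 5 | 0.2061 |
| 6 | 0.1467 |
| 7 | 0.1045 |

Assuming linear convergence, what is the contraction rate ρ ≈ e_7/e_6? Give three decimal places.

0.712

ρ ≈ e_7/e_6 = 0.1045/0.1467 = 0.71234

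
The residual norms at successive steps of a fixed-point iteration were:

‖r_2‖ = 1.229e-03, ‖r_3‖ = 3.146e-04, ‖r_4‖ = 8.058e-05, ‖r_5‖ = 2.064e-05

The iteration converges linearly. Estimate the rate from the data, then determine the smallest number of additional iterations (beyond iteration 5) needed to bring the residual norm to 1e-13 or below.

Rate ρ ≈ ‖r_5‖/‖r_4‖ = 2.064e-05/8.058e-05 = 0.2561.
After j more steps, ‖r_{5+j}‖ ≈ 2.064e-05·ρ^j; need ρ^j ≤ 1e-13/2.064e-05 = 4.84496e-09.
j ≥ ln(4.84496e-09)/ln(0.2561) = -19.1453/-1.36219 = 14.055.
So 15 more iterations are needed.

15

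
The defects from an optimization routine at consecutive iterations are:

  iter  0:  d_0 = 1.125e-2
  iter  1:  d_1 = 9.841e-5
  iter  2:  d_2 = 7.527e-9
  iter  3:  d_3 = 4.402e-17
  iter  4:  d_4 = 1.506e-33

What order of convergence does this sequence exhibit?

Consecutive ratios: d_4/d_3 = 1.506e-33/4.402e-17 = 3.42117e-17, d_3/d_2 = 4.402e-17/7.527e-9 = 5.84828e-09.
p ≈ ln(3.42117e-17)/ln(5.84828e-09) = -37.9140/-18.9571 ≈ 2.00.
So the convergence is quadratic (order 2).

2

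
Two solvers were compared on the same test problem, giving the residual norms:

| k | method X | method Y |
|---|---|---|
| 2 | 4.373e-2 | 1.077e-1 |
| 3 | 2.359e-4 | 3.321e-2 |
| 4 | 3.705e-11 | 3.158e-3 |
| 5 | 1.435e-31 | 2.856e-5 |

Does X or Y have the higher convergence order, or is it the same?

X

Method X: p ≈ ln(1.435e-31/3.705e-11)/ln(3.705e-11/2.359e-4) ≈ 3.00.
Method Y: p ≈ ln(2.856e-5/3.158e-3)/ln(3.158e-3/3.321e-2) ≈ 2.00.
Method X has the higher order (≈3.0 vs ≈2.0).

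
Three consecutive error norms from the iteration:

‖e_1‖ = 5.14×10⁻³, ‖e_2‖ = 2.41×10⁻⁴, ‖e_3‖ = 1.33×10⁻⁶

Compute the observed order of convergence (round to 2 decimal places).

1.70

p ≈ ln(‖e_3‖/‖e_2‖) / ln(‖e_2‖/‖e_1‖)
  = ln(1.33×10⁻⁶/2.41×10⁻⁴) / ln(2.41×10⁻⁴/5.14×10⁻³)
  = ln(0.00551867) / ln(0.0468872)
  = -5.19962 / -3.06001 ≈ 1.69922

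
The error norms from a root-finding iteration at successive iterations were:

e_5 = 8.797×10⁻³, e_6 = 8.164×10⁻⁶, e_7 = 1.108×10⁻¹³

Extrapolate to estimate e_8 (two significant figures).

First estimate the order: p ≈ ln(e_7/e_6) / ln(e_6/e_5) = ln(1.108×10⁻¹³/8.164×10⁻⁶)/ln(8.164×10⁻⁶/8.797×10⁻³) = ln(1.35718e-08)/ln(0.000928044) ≈ 2.5944.
Then e_8 ≈ e_7·(e_7/e_6)^p = 1.108×10⁻¹³·(1.35718e-08)^2.5944 = 1.108×10⁻¹³·3.88074e-21 ≈ 4.3e-34.

4.3e-34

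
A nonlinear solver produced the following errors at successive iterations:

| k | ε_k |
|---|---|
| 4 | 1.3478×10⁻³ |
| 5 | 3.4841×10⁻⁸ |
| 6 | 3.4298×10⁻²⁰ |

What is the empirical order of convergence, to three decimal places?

p ≈ ln(ε_6/ε_5) / ln(ε_5/ε_4)
  = ln(3.4298×10⁻²⁰/3.4841×10⁻⁸) / ln(3.4841×10⁻⁸/1.3478×10⁻³)
  = ln(9.84415e-13) / ln(2.58503e-05)
  = -27.646729 / -10.563188 ≈ 2.617271

2.617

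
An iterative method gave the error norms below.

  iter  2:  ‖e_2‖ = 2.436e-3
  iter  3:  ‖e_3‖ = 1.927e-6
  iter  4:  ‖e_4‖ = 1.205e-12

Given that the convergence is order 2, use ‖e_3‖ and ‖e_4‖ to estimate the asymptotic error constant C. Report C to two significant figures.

C ≈ ‖e_4‖ / ‖e_3‖^2
  = 1.205e-12 / (1.927e-6)^2
  = 1.205e-12 / 3.71333e-12 ≈ 0.32451

0.32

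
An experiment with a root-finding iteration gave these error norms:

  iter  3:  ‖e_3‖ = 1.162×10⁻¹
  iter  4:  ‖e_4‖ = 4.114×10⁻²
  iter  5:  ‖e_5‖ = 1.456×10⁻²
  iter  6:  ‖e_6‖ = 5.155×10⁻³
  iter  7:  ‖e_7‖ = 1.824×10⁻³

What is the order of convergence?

1

Consecutive ratios: ‖e_7‖/‖e_6‖ = 1.824×10⁻³/5.155×10⁻³ = 0.353831, ‖e_6‖/‖e_5‖ = 5.155×10⁻³/1.456×10⁻² = 0.354052.
p ≈ ln(0.353831)/ln(0.354052) = -1.0389/-1.0383 ≈ 1.00.
So the convergence is linear (order 1).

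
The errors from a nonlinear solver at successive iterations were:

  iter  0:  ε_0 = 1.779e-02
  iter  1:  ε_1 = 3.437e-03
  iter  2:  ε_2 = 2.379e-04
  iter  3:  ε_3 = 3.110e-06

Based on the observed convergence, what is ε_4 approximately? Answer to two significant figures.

First estimate the order: p ≈ ln(ε_3/ε_2) / ln(ε_2/ε_1) = ln(3.110e-06/2.379e-04)/ln(2.379e-04/3.437e-03) = ln(0.0130727)/ln(0.0692173) ≈ 1.6241.
Then ε_4 ≈ ε_3·(ε_3/ε_2)^p = 3.110e-06·(0.0130727)^1.6241 = 3.110e-06·0.000872547 ≈ 2.714e-09.

2.7e-9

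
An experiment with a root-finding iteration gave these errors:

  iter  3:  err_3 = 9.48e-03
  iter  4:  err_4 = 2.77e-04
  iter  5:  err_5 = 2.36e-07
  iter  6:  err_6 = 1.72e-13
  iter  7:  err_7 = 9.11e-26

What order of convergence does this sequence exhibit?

Consecutive ratios: err_7/err_6 = 9.11e-26/1.72e-13 = 5.29651e-13, err_6/err_5 = 1.72e-13/2.36e-07 = 7.28814e-07.
p ≈ ln(5.29651e-13)/ln(7.28814e-07) = -28.2666/-14.1318 ≈ 2.00.
So the convergence is quadratic (order 2).

2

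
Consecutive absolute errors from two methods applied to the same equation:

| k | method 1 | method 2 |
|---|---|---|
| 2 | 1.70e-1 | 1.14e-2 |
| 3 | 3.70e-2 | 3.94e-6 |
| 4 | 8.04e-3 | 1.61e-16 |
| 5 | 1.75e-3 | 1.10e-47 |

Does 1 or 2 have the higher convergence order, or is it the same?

Method 1: p ≈ ln(1.75e-3/8.04e-3)/ln(8.04e-3/3.70e-2) ≈ 1.00.
Method 2: p ≈ ln(1.10e-47/1.61e-16)/ln(1.61e-16/3.94e-6) ≈ 3.00.
Method 2 has the higher order (≈3.0 vs ≈1.0).

2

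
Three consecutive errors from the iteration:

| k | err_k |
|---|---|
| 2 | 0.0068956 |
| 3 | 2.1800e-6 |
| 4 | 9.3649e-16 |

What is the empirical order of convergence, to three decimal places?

p ≈ ln(err_4/err_3) / ln(err_3/err_2)
  = ln(9.3649e-16/2.1800e-6) / ln(2.1800e-6/0.0068956)
  = ln(4.29583e-10) / ln(0.000316144)
  = -21.568206 / -8.059313 ≈ 2.676184

2.676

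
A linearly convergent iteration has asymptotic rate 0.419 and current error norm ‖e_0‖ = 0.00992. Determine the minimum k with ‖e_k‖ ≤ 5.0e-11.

22

After k steps, ‖e_k‖ ≈ 0.00992·0.419^k.
Need 0.419^k ≤ 5.0e-11/0.00992 = 5.04032e-09.
k ≥ ln(5.04032e-09)/ln(0.419) = -19.1058/-0.86988 = 21.964.
Smallest integer k = 22.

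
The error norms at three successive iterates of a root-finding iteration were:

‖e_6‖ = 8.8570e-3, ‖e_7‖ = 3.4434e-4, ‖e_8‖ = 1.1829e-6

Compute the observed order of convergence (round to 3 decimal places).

1.747

p ≈ ln(‖e_8‖/‖e_7‖) / ln(‖e_7‖/‖e_6‖)
  = ln(1.1829e-6/3.4434e-4) / ln(3.4434e-4/8.8570e-3)
  = ln(0.00343527) / ln(0.0388777)
  = -5.673660 / -3.247334 ≈ 1.747175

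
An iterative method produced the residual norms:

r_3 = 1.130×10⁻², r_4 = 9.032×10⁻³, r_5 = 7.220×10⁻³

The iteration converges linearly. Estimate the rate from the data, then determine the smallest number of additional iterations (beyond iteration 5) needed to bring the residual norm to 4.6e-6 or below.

Rate ρ ≈ r_5/r_4 = 7.220×10⁻³/9.032×10⁻³ = 0.7994.
After j more steps, r_{5+j} ≈ 7.220×10⁻³·ρ^j; need ρ^j ≤ 4.6e-6/7.220×10⁻³ = 0.000637119.
j ≥ ln(0.000637119)/ln(0.7994) = -7.3586/-0.22389 = 32.867.
So 33 more iterations are needed.

33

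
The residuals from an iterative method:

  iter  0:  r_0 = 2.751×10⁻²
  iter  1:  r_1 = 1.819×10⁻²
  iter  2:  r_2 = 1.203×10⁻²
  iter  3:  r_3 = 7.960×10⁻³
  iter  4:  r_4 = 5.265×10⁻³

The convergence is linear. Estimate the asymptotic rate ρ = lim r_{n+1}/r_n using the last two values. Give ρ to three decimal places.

0.661

ρ ≈ r_4/r_3 = 5.265×10⁻³/7.960×10⁻³ = 0.66143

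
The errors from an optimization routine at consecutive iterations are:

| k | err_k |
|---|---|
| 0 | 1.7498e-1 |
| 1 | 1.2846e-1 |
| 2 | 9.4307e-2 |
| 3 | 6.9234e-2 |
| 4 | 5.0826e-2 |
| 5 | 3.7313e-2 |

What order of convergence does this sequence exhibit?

Consecutive ratios: err_5/err_4 = 3.7313e-2/5.0826e-2 = 0.734132, err_4/err_3 = 5.0826e-2/6.9234e-2 = 0.734119.
p ≈ ln(0.734132)/ln(0.734119) = -0.3091/-0.3091 ≈ 1.00.
So the convergence is linear (order 1).

1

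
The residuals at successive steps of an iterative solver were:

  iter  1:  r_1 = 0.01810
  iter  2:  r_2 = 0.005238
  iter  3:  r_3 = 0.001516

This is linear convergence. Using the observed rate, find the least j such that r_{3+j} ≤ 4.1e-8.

9

Rate ρ ≈ r_3/r_2 = 0.001516/0.005238 = 0.2894.
After j more steps, r_{3+j} ≈ 0.001516·ρ^j; need ρ^j ≤ 4.1e-8/0.001516 = 2.70449e-05.
j ≥ ln(2.70449e-05)/ln(0.2894) = -10.5180/-1.23995 = 8.483.
So 9 more iterations are needed.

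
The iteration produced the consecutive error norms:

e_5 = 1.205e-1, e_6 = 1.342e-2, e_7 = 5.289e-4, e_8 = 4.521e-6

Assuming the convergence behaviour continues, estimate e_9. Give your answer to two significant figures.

4.1e-9

First estimate the order: p ≈ ln(e_8/e_7) / ln(e_7/e_6) = ln(4.521e-6/5.289e-4)/ln(5.289e-4/1.342e-2) = ln(0.00854793)/ln(0.0394113) ≈ 1.4726.
Then e_9 ≈ e_8·(e_8/e_7)^p = 4.521e-6·(0.00854793)^1.4726 = 4.521e-6·0.000900448 ≈ 4.071e-09.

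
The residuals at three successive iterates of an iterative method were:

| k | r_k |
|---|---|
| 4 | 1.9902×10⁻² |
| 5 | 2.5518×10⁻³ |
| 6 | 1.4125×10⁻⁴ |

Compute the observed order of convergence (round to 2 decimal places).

p ≈ ln(r_6/r_5) / ln(r_5/r_4)
  = ln(1.4125×10⁻⁴/2.5518×10⁻³) / ln(2.5518×10⁻³/1.9902×10⁻²)
  = ln(0.0553531) / ln(0.128218)
  = -2.89402 / -2.05402 ≈ 1.40895

1.41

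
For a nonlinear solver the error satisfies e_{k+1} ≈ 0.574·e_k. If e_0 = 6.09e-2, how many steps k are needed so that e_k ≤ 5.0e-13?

After k steps, e_k ≈ 6.09e-2·0.574^k.
Need 0.574^k ≤ 5.0e-13/6.09e-2 = 8.21018e-12.
k ≥ ln(8.21018e-12)/ln(0.574) = -25.5256/-0.55513 = 45.981.
Smallest integer k = 46.

46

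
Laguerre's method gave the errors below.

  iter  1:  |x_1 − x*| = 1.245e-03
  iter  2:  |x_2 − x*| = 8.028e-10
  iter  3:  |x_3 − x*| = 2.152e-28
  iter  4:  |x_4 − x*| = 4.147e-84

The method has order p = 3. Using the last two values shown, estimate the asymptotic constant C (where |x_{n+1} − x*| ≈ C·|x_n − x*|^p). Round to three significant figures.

0.416

C ≈ |x_4 − x*| / |x_3 − x*|^3
  = 4.147e-84 / (2.152e-28)^3
  = 4.147e-84 / 9.96614e-84 ≈ 0.41611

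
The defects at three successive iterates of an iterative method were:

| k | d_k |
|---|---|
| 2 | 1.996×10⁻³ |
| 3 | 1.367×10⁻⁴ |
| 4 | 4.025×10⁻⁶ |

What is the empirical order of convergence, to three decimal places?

p ≈ ln(d_4/d_3) / ln(d_3/d_2)
  = ln(4.025×10⁻⁶/1.367×10⁻⁴) / ln(1.367×10⁻⁴/1.996×10⁻³)
  = ln(0.029444) / ln(0.068487)
  = -3.525265 / -2.681111 ≈ 1.314852

1.315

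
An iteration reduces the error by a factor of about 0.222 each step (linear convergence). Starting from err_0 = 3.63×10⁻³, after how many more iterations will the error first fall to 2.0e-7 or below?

After k steps, err_k ≈ 3.63×10⁻³·0.222^k.
Need 0.222^k ≤ 2.0e-7/3.63×10⁻³ = 5.50964e-05.
k ≥ ln(5.50964e-05)/ln(0.222) = -9.8064/-1.50508 = 6.516.
Smallest integer k = 7.

7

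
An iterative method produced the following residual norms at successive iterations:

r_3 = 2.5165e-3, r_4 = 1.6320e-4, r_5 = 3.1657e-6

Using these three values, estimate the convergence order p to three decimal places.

p ≈ ln(r_5/r_4) / ln(r_4/r_3)
  = ln(3.1657e-6/1.6320e-4) / ln(1.6320e-4/2.5165e-3)
  = ln(0.0193977) / ln(0.064852)
  = -3.942601 / -2.735648 ≈ 1.441195

1.441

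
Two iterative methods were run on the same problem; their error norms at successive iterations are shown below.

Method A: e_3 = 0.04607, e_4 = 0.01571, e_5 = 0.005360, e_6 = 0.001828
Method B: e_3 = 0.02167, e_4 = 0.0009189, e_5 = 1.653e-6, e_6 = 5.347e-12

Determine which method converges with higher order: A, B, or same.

B

Method A: p ≈ ln(0.001828/0.005360)/ln(0.005360/0.01571) ≈ 1.00.
Method B: p ≈ ln(5.347e-12/1.653e-6)/ln(1.653e-6/0.0009189) ≈ 2.00.
Method B has the higher order (≈2.0 vs ≈1.0).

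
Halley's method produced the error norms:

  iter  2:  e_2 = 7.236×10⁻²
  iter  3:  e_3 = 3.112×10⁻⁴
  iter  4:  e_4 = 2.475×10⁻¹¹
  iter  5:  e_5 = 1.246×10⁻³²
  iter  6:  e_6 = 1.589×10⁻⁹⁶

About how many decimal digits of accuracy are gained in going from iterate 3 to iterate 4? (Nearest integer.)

7

Digits gained ≈ log₁₀(e_3/e_4) = log₁₀(3.112×10⁻⁴/2.475×10⁻¹¹) = log₁₀(1.25737e+07) ≈ 7.099.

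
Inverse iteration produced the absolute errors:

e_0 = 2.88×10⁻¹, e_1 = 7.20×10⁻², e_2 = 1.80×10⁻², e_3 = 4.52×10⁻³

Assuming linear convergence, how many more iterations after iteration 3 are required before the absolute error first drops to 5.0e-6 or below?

5

Rate ρ ≈ e_3/e_2 = 4.52×10⁻³/1.80×10⁻² = 0.2511.
After j more steps, e_{3+j} ≈ 4.52×10⁻³·ρ^j; need ρ^j ≤ 5.0e-6/4.52×10⁻³ = 0.00110619.
j ≥ ln(0.00110619)/ln(0.2511) = -6.8068/-1.38190 = 4.926.
So 5 more iterations are needed.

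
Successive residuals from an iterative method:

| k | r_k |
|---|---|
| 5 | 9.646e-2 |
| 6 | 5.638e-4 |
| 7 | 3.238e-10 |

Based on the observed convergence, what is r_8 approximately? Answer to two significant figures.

1.2e-27

First estimate the order: p ≈ ln(r_7/r_6) / ln(r_6/r_5) = ln(3.238e-10/5.638e-4)/ln(5.638e-4/9.646e-2) = ln(5.74317e-07)/ln(0.00584491) ≈ 2.7945.
Then r_8 ≈ r_7·(r_7/r_6)^p = 3.238e-10·(5.74317e-07)^2.7945 = 3.238e-10·3.63036e-18 ≈ 1.176e-27.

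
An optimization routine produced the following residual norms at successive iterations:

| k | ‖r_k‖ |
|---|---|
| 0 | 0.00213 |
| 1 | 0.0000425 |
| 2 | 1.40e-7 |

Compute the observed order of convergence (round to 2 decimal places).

p ≈ ln(‖r_2‖/‖r_1‖) / ln(‖r_1‖/‖r_0‖)
  = ln(1.40e-7/0.0000425) / ln(0.0000425/0.00213)
  = ln(0.00329412) / ln(0.0199531)
  = -5.71562 / -3.91437 ≈ 1.46016

1.46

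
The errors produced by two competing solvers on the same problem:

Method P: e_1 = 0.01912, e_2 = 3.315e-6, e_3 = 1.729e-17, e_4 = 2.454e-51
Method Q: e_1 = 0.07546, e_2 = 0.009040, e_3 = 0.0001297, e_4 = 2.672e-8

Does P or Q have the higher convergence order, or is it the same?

P

Method P: p ≈ ln(2.454e-51/1.729e-17)/ln(1.729e-17/3.315e-6) ≈ 3.00.
Method Q: p ≈ ln(2.672e-8/0.0001297)/ln(0.0001297/0.009040) ≈ 2.00.
Method P has the higher order (≈3.0 vs ≈2.0).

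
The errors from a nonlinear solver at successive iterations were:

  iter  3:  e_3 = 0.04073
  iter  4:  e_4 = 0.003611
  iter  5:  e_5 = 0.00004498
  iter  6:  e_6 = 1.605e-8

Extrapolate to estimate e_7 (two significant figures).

First estimate the order: p ≈ ln(e_6/e_5) / ln(e_5/e_4) = ln(1.605e-8/0.00004498)/ln(0.00004498/0.003611) = ln(0.000356825)/ln(0.0124564) ≈ 1.8101.
Then e_7 ≈ e_6·(e_6/e_5)^p = 1.605e-8·(0.000356825)^1.8101 = 1.605e-8·5.74909e-07 ≈ 9.227e-15.

9.2e-15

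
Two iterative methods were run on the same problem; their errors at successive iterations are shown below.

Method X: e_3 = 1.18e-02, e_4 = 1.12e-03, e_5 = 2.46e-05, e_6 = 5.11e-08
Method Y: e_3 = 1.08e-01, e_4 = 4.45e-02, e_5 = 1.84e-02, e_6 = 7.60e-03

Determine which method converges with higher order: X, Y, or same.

X

Method X: p ≈ ln(5.11e-08/2.46e-05)/ln(2.46e-05/1.12e-03) ≈ 1.62.
Method Y: p ≈ ln(7.60e-03/1.84e-02)/ln(1.84e-02/4.45e-02) ≈ 1.00.
Method X has the higher order (≈1.6 vs ≈1.0).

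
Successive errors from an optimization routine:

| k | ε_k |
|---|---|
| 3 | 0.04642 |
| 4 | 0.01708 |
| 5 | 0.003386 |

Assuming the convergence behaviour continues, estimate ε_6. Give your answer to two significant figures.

2.5e-4

First estimate the order: p ≈ ln(ε_5/ε_4) / ln(ε_4/ε_3) = ln(0.003386/0.01708)/ln(0.01708/0.04642) = ln(0.198244)/ln(0.367945) ≈ 1.6185.
Then ε_6 ≈ ε_5·(ε_5/ε_4)^p = 0.003386·(0.198244)^1.6185 = 0.003386·0.0728649 ≈ 0.0002467.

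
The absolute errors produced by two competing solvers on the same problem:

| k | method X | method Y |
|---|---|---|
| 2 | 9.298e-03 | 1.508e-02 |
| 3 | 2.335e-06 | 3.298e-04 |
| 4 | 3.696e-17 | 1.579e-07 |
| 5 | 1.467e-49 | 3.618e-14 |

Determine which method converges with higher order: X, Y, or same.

Method X: p ≈ ln(1.467e-49/3.696e-17)/ln(3.696e-17/2.335e-06) ≈ 3.00.
Method Y: p ≈ ln(3.618e-14/1.579e-07)/ln(1.579e-07/3.298e-04) ≈ 2.00.
Method X has the higher order (≈3.0 vs ≈2.0).

X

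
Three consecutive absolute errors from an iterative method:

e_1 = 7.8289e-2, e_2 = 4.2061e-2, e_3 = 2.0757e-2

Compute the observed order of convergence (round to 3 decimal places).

1.137

p ≈ ln(e_3/e_2) / ln(e_2/e_1)
  = ln(2.0757e-2/4.2061e-2) / ln(4.2061e-2/7.8289e-2)
  = ln(0.493498) / ln(0.537253)
  = -0.706236 / -0.621286 ≈ 1.136733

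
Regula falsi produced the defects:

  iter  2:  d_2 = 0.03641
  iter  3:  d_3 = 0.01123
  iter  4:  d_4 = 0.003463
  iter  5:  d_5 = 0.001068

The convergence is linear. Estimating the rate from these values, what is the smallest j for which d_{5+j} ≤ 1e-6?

Rate ρ ≈ d_5/d_4 = 0.001068/0.003463 = 0.3084.
After j more steps, d_{5+j} ≈ 0.001068·ρ^j; need ρ^j ≤ 1e-6/0.001068 = 0.00093633.
j ≥ ln(0.00093633)/ln(0.3084) = -6.9735/-1.17636 = 5.928.
So 6 more iterations are needed.

6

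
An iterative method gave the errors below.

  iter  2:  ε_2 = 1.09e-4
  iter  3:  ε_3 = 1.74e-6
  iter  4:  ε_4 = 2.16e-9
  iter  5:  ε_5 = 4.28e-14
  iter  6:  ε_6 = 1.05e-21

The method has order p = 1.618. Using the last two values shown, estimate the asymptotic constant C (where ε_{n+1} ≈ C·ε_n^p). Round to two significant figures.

4.5

C ≈ ε_6 / ε_5^1.618
  = 1.05e-21 / (4.28e-14)^1.618
  = 1.05e-21 / 2.34248e-22 ≈ 4.4824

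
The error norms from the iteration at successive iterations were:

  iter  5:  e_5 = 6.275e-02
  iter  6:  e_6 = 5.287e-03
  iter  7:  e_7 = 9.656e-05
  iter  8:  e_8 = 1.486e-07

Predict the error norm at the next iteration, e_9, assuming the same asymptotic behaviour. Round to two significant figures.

4.2e-12

First estimate the order: p ≈ ln(e_8/e_7) / ln(e_7/e_6) = ln(1.486e-07/9.656e-05)/ln(9.656e-05/5.287e-03) = ln(0.00153894)/ln(0.0182637) ≈ 1.6180.
Then e_9 ≈ e_8·(e_8/e_7)^p = 1.486e-07·(0.00153894)^1.6180 = 1.486e-07·2.81141e-05 ≈ 4.178e-12.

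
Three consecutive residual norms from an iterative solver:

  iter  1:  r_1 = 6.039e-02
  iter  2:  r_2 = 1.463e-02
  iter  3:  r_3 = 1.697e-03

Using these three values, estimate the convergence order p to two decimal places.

p ≈ ln(r_3/r_2) / ln(r_2/r_1)
  = ln(1.697e-03/1.463e-02) / ln(1.463e-02/6.039e-02)
  = ln(0.115995) / ln(0.242259)
  = -2.15421 / -1.41775 ≈ 1.51946

1.52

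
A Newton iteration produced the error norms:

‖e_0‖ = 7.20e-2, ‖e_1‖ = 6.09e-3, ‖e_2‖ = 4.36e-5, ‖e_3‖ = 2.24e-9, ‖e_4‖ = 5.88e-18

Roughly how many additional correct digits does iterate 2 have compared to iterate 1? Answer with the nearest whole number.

2

Digits gained ≈ log₁₀(‖e_1‖/‖e_2‖) = log₁₀(6.09e-3/4.36e-5) = log₁₀(139.679) ≈ 2.145.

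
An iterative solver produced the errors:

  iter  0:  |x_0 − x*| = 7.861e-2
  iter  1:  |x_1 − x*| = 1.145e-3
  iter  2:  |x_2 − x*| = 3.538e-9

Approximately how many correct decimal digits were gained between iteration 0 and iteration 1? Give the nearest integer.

Digits gained ≈ log₁₀(|x_0 − x*|/|x_1 − x*|) = log₁₀(7.861e-2/1.145e-3) = log₁₀(68.655) ≈ 1.837.

2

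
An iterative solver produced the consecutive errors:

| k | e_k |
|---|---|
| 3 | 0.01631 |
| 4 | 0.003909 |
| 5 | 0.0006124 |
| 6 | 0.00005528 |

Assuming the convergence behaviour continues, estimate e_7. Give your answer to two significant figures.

2.4e-6

First estimate the order: p ≈ ln(e_6/e_5) / ln(e_5/e_4) = ln(0.00005528/0.0006124)/ln(0.0006124/0.003909) = ln(0.0902678)/ln(0.156664) ≈ 1.2974.
Then e_7 ≈ e_6·(e_6/e_5)^p = 0.00005528·(0.0902678)^1.2974 = 0.00005528·0.0441477 ≈ 2.44e-06.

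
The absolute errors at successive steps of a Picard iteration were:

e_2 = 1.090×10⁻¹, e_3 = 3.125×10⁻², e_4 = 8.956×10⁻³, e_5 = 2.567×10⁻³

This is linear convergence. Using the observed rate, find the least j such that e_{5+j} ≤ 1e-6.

Rate ρ ≈ e_5/e_4 = 2.567×10⁻³/8.956×10⁻³ = 0.2866.
After j more steps, e_{5+j} ≈ 2.567×10⁻³·ρ^j; need ρ^j ≤ 1e-6/2.567×10⁻³ = 0.00038956.
j ≥ ln(0.00038956)/ln(0.2866) = -7.8505/-1.24967 = 6.282.
So 7 more iterations are needed.

7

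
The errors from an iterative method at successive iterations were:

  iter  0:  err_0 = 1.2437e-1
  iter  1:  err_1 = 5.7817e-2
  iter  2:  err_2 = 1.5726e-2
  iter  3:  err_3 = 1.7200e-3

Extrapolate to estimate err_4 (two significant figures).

First estimate the order: p ≈ ln(err_3/err_2) / ln(err_2/err_1) = ln(1.7200e-3/1.5726e-2)/ln(1.5726e-2/5.7817e-2) = ln(0.109373)/ln(0.271996) ≈ 1.6997.
Then err_4 ≈ err_3·(err_3/err_2)^p = 1.7200e-3·(0.109373)^1.6997 = 1.7200e-3·0.0232507 ≈ 3.999e-05.

4.0e-5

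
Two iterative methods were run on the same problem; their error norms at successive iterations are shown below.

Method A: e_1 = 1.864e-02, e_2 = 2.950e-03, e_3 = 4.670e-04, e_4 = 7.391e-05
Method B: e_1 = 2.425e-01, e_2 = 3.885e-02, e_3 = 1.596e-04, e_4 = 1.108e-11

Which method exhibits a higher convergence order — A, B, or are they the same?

B

Method A: p ≈ ln(7.391e-05/4.670e-04)/ln(4.670e-04/2.950e-03) ≈ 1.00.
Method B: p ≈ ln(1.108e-11/1.596e-04)/ln(1.596e-04/3.885e-02) ≈ 3.00.
Method B has the higher order (≈3.0 vs ≈1.0).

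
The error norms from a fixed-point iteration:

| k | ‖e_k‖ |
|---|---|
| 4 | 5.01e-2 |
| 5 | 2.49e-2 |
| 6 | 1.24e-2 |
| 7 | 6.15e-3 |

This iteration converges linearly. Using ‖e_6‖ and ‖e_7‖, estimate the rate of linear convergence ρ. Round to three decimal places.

0.496

ρ ≈ ‖e_7‖/‖e_6‖ = 6.15e-3/1.24e-2 = 0.49597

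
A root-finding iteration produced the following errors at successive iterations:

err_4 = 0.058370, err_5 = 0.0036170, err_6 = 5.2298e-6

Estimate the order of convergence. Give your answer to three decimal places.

p ≈ ln(err_6/err_5) / ln(err_5/err_4)
  = ln(5.2298e-6/0.0036170) / ln(0.0036170/0.058370)
  = ln(0.00144589) / ln(0.0619668)
  = -6.539030 / -2.781157 ≈ 2.351191

2.351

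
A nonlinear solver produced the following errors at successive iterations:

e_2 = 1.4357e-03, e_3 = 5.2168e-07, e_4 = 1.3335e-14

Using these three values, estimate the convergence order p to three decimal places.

p ≈ ln(e_4/e_3) / ln(e_3/e_2)
  = ln(1.3335e-14/5.2168e-07) / ln(5.2168e-07/1.4357e-03)
  = ln(2.55616e-08) / ln(0.000363363)
  = -17.482175 / -7.920108 ≈ 2.207315

2.207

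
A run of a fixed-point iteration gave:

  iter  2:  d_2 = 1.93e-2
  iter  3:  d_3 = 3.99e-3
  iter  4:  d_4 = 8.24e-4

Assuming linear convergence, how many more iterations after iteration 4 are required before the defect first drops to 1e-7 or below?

Rate ρ ≈ d_4/d_3 = 8.24e-4/3.99e-3 = 0.2065.
After j more steps, d_{4+j} ≈ 8.24e-4·ρ^j; need ρ^j ≤ 1e-7/8.24e-4 = 0.000121359.
j ≥ ln(0.000121359)/ln(0.2065) = -9.0168/-1.57745 = 5.716.
So 6 more iterations are needed.

6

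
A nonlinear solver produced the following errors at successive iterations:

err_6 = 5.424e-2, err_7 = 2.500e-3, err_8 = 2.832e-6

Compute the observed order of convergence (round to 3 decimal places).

2.204

p ≈ ln(err_8/err_7) / ln(err_7/err_6)
  = ln(2.832e-6/2.500e-3) / ln(2.500e-3/5.424e-2)
  = ln(0.0011328) / ln(0.0460914)
  = -6.783063 / -3.077129 ≈ 2.204348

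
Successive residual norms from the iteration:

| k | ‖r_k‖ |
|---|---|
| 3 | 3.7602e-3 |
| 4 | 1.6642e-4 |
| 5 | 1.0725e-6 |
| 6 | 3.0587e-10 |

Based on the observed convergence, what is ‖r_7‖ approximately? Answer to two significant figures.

First estimate the order: p ≈ ln(‖r_6‖/‖r_5‖) / ln(‖r_5‖/‖r_4‖) = ln(3.0587e-10/1.0725e-6)/ln(1.0725e-6/1.6642e-4) = ln(0.000285193)/ln(0.00644454) ≈ 1.6181.
Then ‖r_7‖ ≈ ‖r_6‖·(‖r_6‖/‖r_5‖)^p = 3.0587e-10·(0.000285193)^1.6181 = 3.0587e-10·1.83679e-06 ≈ 5.618e-16.

5.6e-16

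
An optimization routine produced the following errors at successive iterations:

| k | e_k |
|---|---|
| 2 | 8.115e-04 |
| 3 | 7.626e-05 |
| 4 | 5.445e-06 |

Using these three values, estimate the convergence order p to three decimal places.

1.116

p ≈ ln(e_4/e_3) / ln(e_3/e_2)
  = ln(5.445e-06/7.626e-05) / ln(7.626e-05/8.115e-04)
  = ln(0.0714005) / ln(0.0939741)
  = -2.639450 / -2.364736 ≈ 1.116171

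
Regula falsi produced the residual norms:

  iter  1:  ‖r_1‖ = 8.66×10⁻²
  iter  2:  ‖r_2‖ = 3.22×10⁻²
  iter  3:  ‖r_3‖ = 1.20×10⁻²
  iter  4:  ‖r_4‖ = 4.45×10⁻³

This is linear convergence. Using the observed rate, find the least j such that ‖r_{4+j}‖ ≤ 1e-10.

18

Rate ρ ≈ ‖r_4‖/‖r_3‖ = 4.45×10⁻³/1.20×10⁻² = 0.3708.
After j more steps, ‖r_{4+j}‖ ≈ 4.45×10⁻³·ρ^j; need ρ^j ≤ 1e-10/4.45×10⁻³ = 2.24719e-08.
j ≥ ln(2.24719e-08)/ln(0.3708) = -17.6110/-0.99209 = 17.751.
So 18 more iterations are needed.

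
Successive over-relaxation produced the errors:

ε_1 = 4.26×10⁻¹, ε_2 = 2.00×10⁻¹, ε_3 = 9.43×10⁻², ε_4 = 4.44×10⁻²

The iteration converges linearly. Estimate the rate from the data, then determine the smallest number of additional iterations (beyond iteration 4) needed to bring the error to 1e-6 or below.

Rate ρ ≈ ε_4/ε_3 = 4.44×10⁻²/9.43×10⁻² = 0.4708.
After j more steps, ε_{4+j} ≈ 4.44×10⁻²·ρ^j; need ρ^j ≤ 1e-6/4.44×10⁻² = 2.25225e-05.
j ≥ ln(2.25225e-05)/ln(0.4708) = -10.7010/-0.75332 = 14.205.
So 15 more iterations are needed.

15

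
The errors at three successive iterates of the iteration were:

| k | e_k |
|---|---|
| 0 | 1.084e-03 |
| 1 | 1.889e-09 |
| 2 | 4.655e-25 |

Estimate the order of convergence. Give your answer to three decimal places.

2.710

p ≈ ln(e_2/e_1) / ln(e_1/e_0)
  = ln(4.655e-25/1.889e-09) / ln(1.889e-09/1.084e-03)
  = ln(2.46427e-16) / ln(1.74262e-06)
  = -35.939466 / -13.260121 ≈ 2.710342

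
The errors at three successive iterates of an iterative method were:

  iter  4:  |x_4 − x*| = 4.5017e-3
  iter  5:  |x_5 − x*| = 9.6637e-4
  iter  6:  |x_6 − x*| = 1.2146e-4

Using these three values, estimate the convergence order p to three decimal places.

1.348

p ≈ ln(|x_6 − x*|/|x_5 − x*|) / ln(|x_5 − x*|/|x_4 − x*|)
  = ln(1.2146e-4/9.6637e-4) / ln(9.6637e-4/4.5017e-3)
  = ln(0.125687) / ln(0.214668)
  = -2.073961 / -1.538663 ≈ 1.347898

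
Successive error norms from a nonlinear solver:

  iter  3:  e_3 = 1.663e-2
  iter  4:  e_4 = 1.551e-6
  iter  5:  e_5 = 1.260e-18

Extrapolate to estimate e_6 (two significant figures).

First estimate the order: p ≈ ln(e_5/e_4) / ln(e_4/e_3) = ln(1.260e-18/1.551e-6)/ln(1.551e-6/1.663e-2) = ln(8.12379e-13)/ln(9.32652e-05) ≈ 2.9999.
Then e_6 ≈ e_5·(e_5/e_4)^p = 1.260e-18·(8.12379e-13)^2.9999 = 1.260e-18·5.37632e-37 ≈ 6.774e-55.

6.8e-55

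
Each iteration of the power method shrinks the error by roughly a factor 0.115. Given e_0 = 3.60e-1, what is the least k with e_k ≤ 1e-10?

11

After k steps, e_k ≈ 3.60e-1·0.115^k.
Need 0.115^k ≤ 1e-10/3.60e-1 = 2.77778e-10.
k ≥ ln(2.77778e-10)/ln(0.115) = -22.0042/-2.16282 = 10.174.
Smallest integer k = 11.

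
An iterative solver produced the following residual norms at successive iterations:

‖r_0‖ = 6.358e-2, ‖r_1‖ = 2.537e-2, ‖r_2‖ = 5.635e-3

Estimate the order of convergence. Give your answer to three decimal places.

p ≈ ln(‖r_2‖/‖r_1‖) / ln(‖r_1‖/‖r_0‖)
  = ln(5.635e-3/2.537e-2) / ln(2.537e-2/6.358e-2)
  = ln(0.222113) / ln(0.399025)
  = -1.504569 / -0.918731 ≈ 1.637660

1.638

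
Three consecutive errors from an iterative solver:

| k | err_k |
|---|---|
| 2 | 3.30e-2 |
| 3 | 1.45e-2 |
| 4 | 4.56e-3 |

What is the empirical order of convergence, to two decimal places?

1.41

p ≈ ln(err_4/err_3) / ln(err_3/err_2)
  = ln(4.56e-3/1.45e-2) / ln(1.45e-2/3.30e-2)
  = ln(0.314483) / ln(0.439394)
  = -1.15683 / -0.82236 ≈ 1.40672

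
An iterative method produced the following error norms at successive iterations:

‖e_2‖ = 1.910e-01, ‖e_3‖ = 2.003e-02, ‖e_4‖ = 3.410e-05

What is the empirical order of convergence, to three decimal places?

2.827

p ≈ ln(‖e_4‖/‖e_3‖) / ln(‖e_3‖/‖e_2‖)
  = ln(3.410e-05/2.003e-02) / ln(2.003e-02/1.910e-01)
  = ln(0.00170245) / ln(0.104869)
  = -6.375687 / -2.255043 ≈ 2.827302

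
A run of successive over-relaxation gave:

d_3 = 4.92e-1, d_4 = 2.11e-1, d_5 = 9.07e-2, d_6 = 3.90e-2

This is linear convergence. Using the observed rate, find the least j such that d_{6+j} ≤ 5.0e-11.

25

Rate ρ ≈ d_6/d_5 = 3.90e-2/9.07e-2 = 0.4300.
After j more steps, d_{6+j} ≈ 3.90e-2·ρ^j; need ρ^j ≤ 5.0e-11/3.90e-2 = 1.28205e-09.
j ≥ ln(1.28205e-09)/ln(0.4300) = -20.4748/-0.84397 = 24.260.
So 25 more iterations are needed.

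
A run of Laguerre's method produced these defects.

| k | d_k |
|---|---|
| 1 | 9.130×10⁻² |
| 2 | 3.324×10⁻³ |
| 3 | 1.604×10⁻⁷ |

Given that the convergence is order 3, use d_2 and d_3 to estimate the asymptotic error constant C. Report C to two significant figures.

C ≈ d_3 / d_2^3
  = 1.604×10⁻⁷ / (3.324×10⁻³)^3
  = 1.604×10⁻⁷ / 3.67268e-08 ≈ 4.3674

4.4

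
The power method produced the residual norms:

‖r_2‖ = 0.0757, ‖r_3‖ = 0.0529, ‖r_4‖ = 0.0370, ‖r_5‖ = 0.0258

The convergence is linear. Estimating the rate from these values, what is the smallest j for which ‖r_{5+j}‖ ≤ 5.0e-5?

18

Rate ρ ≈ ‖r_5‖/‖r_4‖ = 0.0258/0.0370 = 0.6973.
After j more steps, ‖r_{5+j}‖ ≈ 0.0258·ρ^j; need ρ^j ≤ 5.0e-5/0.0258 = 0.00193798.
j ≥ ln(0.00193798)/ln(0.6973) = -6.2461/-0.36054 = 17.324.
So 18 more iterations are needed.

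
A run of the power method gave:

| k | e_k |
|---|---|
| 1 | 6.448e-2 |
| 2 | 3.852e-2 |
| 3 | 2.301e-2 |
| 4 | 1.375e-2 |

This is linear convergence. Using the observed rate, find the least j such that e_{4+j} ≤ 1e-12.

Rate ρ ≈ e_4/e_3 = 1.375e-2/2.301e-2 = 0.5976.
After j more steps, e_{4+j} ≈ 1.375e-2·ρ^j; need ρ^j ≤ 1e-12/1.375e-2 = 7.27273e-11.
j ≥ ln(7.27273e-11)/ln(0.5976) = -23.3443/-0.51483 = 45.344.
So 46 more iterations are needed.

46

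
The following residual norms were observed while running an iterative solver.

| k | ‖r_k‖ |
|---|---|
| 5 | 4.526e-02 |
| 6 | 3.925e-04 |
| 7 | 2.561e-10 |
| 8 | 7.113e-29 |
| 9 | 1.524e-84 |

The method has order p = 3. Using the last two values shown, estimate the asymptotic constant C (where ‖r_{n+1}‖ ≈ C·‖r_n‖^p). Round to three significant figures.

4.23

C ≈ ‖r_9‖ / ‖r_8‖^3
  = 1.524e-84 / (7.113e-29)^3
  = 1.524e-84 / 3.59881e-85 ≈ 4.2347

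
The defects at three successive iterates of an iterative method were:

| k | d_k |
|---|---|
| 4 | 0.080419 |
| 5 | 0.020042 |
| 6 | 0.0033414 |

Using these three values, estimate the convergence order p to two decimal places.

1.29

p ≈ ln(d_6/d_5) / ln(d_5/d_4)
  = ln(0.0033414/0.020042) / ln(0.020042/0.080419)
  = ln(0.16672) / ln(0.24922)
  = -1.79144 / -1.38942 ≈ 1.28934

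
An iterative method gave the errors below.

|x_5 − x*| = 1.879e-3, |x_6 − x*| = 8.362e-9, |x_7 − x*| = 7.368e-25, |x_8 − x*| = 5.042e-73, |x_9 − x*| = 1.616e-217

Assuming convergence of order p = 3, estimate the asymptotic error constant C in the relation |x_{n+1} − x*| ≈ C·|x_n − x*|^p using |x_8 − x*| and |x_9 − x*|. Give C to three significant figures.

1.26

C ≈ |x_9 − x*| / |x_8 − x*|^3
  = 1.616e-217 / (5.042e-73)^3
  = 1.616e-217 / 1.28177e-217 ≈ 1.2608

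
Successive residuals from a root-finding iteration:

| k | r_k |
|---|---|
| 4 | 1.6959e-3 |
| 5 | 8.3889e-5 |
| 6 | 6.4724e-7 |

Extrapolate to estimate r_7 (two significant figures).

First estimate the order: p ≈ ln(r_6/r_5) / ln(r_5/r_4) = ln(6.4724e-7/8.3889e-5)/ln(8.3889e-5/1.6959e-3) = ln(0.00771543)/ln(0.0494658) ≈ 1.6180.
Then r_7 ≈ r_6·(r_6/r_5)^p = 6.4724e-7·(0.00771543)^1.6180 = 6.4724e-7·0.000381723 ≈ 2.471e-10.

2.5e-10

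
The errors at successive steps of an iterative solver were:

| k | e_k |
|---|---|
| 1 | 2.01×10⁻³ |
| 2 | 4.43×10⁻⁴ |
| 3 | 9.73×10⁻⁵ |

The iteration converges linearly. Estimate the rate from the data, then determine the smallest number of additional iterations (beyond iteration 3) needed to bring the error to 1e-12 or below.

13

Rate ρ ≈ e_3/e_2 = 9.73×10⁻⁵/4.43×10⁻⁴ = 0.2196.
After j more steps, e_{3+j} ≈ 9.73×10⁻⁵·ρ^j; need ρ^j ≤ 1e-12/9.73×10⁻⁵ = 1.02775e-08.
j ≥ ln(1.02775e-08)/ln(0.2196) = -18.3933/-1.51595 = 12.133.
So 13 more iterations are needed.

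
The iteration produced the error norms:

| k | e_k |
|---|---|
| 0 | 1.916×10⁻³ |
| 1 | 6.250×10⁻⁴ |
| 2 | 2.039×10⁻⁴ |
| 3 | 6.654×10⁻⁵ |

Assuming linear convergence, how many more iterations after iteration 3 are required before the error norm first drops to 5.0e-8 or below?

Rate ρ ≈ e_3/e_2 = 6.654×10⁻⁵/2.039×10⁻⁴ = 0.3263.
After j more steps, e_{3+j} ≈ 6.654×10⁻⁵·ρ^j; need ρ^j ≤ 5.0e-8/6.654×10⁻⁵ = 0.000751428.
j ≥ ln(0.000751428)/ln(0.3263) = -7.1935/-1.11994 = 6.423.
So 7 more iterations are needed.

7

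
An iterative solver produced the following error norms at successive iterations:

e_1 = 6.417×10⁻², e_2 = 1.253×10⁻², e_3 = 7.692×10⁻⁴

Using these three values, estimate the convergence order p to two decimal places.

1.71

p ≈ ln(e_3/e_2) / ln(e_2/e_1)
  = ln(7.692×10⁻⁴/1.253×10⁻²) / ln(1.253×10⁻²/6.417×10⁻²)
  = ln(0.0613887) / ln(0.195263)
  = -2.79053 / -1.63341 ≈ 1.70841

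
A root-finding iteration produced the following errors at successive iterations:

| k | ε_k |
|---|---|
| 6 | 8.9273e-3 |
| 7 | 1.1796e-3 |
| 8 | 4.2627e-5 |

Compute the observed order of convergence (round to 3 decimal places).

p ≈ ln(ε_8/ε_7) / ln(ε_7/ε_6)
  = ln(4.2627e-5/1.1796e-3) / ln(1.1796e-3/8.9273e-3)
  = ln(0.0361368) / ln(0.132134)
  = -3.320444 / -2.023939 ≈ 1.640585

1.641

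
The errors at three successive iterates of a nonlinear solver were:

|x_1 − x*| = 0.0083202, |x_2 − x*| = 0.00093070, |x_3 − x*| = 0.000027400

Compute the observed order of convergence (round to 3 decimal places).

p ≈ ln(|x_3 − x*|/|x_2 − x*|) / ln(|x_2 − x*|/|x_1 − x*|)
  = ln(0.000027400/0.00093070) / ln(0.00093070/0.0083202)
  = ln(0.0294402) / ln(0.11186)
  = -3.525394 / -2.190507 ≈ 1.609396

1.609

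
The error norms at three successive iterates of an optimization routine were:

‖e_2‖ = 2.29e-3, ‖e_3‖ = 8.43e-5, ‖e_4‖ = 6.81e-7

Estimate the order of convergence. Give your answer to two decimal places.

1.46

p ≈ ln(‖e_4‖/‖e_3‖) / ln(‖e_3‖/‖e_2‖)
  = ln(6.81e-7/8.43e-5) / ln(8.43e-5/2.29e-3)
  = ln(0.00807829) / ln(0.0368122)
  = -4.81858 / -3.30193 ≈ 1.45932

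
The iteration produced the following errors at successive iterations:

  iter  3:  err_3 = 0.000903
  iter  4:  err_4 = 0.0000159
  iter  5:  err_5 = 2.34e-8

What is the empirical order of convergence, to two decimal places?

p ≈ ln(err_5/err_4) / ln(err_4/err_3)
  = ln(2.34e-8/0.0000159) / ln(0.0000159/0.000903)
  = ln(0.0014717) / ln(0.017608)
  = -6.52134 / -4.03940 ≈ 1.61443

1.61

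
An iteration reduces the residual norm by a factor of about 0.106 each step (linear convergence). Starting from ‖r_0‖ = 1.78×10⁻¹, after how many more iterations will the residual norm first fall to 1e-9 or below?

9

After k steps, ‖r_k‖ ≈ 1.78×10⁻¹·0.106^k.
Need 0.106^k ≤ 1e-9/1.78×10⁻¹ = 5.61798e-09.
k ≥ ln(5.61798e-09)/ln(0.106) = -18.9973/-2.24432 = 8.465.
Smallest integer k = 9.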